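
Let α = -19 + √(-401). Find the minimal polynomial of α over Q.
m_α(x) = x^2 + 38x + 762

From α + 19 = √(-401), squaring gives (α + 19)^2 = -401, i.e. α^2 + 38α + 361 = -401, so α^2 + 38α + 762 = 0. The discriminant of x^2 + 38x + 762 is (38)^2 - 4·(762) = 1444 - 3048 = -1604, and 4·(-401) is not a perfect square in Q since -401 is squarefree and ≠ 1. Hence x^2 + 38x + 762 is irreducible over Q and is the minimal polynomial of α.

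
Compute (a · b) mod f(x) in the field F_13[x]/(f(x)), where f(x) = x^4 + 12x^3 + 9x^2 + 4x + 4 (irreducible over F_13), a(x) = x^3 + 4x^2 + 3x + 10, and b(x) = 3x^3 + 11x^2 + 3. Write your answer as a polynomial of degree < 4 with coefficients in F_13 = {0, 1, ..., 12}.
a · b ≡ 2x^3 + 6x^2 + 9x + 4 (mod f(x))

Multiply in F_13[x]: a(x)·b(x) = (x^3 + 4x^2 + 3x + 10)·(3x^3 + 11x^2 + 3) = 3x^6 + 10x^5 + x^4 + x^3 + 5x^2 + 9x + 4. This has degree ≥ 4, so divide by f(x) over F_13: 3x^6 + 10x^5 + x^4 + x^3 + 5x^2 + 9x + 4 = (3x^2)·(x^4 + 12x^3 + 9x^2 + 4x + 4) + (2x^3 + 6x^2 + 9x + 4). Hence a·b ≡ 2x^3 + 6x^2 + 9x + 4 (mod f). (F_13[x]/(f) is a field with 13^4 = 28561 elements since f is irreducible of degree 4.)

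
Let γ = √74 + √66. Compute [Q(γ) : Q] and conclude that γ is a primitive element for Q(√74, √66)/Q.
[Q(γ) : Q] = 4 (equivalently, Q(γ) = Q(√74, √66))

Obviously Q(γ) ⊆ Q(√74, √66), and [Q(√74, √66):Q] = 4 (since 74, 66 are distinct squarefree integers > 1 with 4884 not a perfect square). To show equality we compute the minimal polynomial of γ. From γ = √74 + √66: γ^2 = 74 + 2√(4884) + 66 = 140 + 2√(4884), so γ^2 - 140 = 2√(4884); squaring, (γ^2 - 140)^2 = 4·4884, i.e. γ^4 - 280γ^2 + 19600 - 19536 = 0, i.e. γ^4 - 280γ^2 + 64 = 0. So γ is a root of x^4 - 280x^2 + 64. This polynomial is irreducible over Q: it has no rational root (each ±√74 ± √66 is irrational), and any factorization into two quadratics over Q would force √(4884) ∈ Q (pairing opposite roots) or √74, √66 ∈ Q (other pairings), all impossible. Hence [Q(γ):Q] = 4 = [Q(√74, √66):Q], so Q(γ) = Q(√74, √66).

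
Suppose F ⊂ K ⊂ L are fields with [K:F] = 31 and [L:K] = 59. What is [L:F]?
[L:F] = 1829

The tower law says that for any tower of field extensions F ⊂ K ⊂ L with finite degrees, [L:F] = [L:K] · [K:F]. Here this gives [L:F] = 59 · 31 = 1829.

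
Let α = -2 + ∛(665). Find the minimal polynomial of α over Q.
m_α(x) = x^3 + 6x^2 + 12x - 657

Set β = α + 2 = ∛(665), so β^3 = 665. Then (α + 2)^3 - 665 = 0, i.e. α is a root of g(x) = (x + 2)^3 - 665 = x^3 + 6x^2 + 12x - 657. Since g(x) = h(x + 2) where h(x) = x^3 - 665, and h is irreducible over Q (because 665 is not a perfect cube, so h has no rational root, and a monic cubic with no rational root is irreducible), g is also irreducible (irreducibility is preserved under the substitution x → x + 2). Hence m_α(x) = x^3 + 6x^2 + 12x - 657.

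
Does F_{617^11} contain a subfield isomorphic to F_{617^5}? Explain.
No: F_{617^5} is not a subfield of F_{617^11}

F_{p^m} embeds in F_{p^n} iff m | n. Here 5 ∤ 11 (since 11 = 2·5 + 1 with remainder 1 ≠ 0), so F_{617^5} is not a subfield of F_{617^11}. Equivalently: if it were, the tower law would give 5 = [F_{617^5}:F_617] dividing [F_{617^11}:F_617] = 11, contradiction.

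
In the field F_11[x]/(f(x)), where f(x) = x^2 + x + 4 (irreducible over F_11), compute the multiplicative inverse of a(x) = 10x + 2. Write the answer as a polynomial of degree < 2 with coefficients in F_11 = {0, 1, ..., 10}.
a(x)^(-1) ≡ 10x + 8 (mod f(x))

Since f is irreducible over F_11, F_11[x]/(f) is a field and a(x) ≠ 0 has an inverse. Apply the extended Euclidean algorithm to f(x) and a(x) in F_11[x]: f(x) = (10x + 8)·a(x) + (10). The last nonzero remainder is the constant 10 = gcd(f, a) in F_11. Back-substituting through the division chain expresses 10 = s(x)·a(x) + t(x)·f(x) with s(x) ≡ x + 3 (mod f), so (x + 3)·a(x) ≡ 10 (mod f). Multiplying by 10^(-1) ≡ 10 in F_11 gives a(x)^(-1) ≡ 10·(x + 3) ≡ 10x + 8 (mod f). Check: (10x + 2)·(10x + 8) = x^2 + x + 5 ≡ 1 (mod x^2 + x + 4).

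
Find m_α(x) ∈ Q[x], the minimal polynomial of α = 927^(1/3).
m_α(x) = x^3 - 927

α satisfies α^3 = 927, so x^3 - 927 annihilates α. By the rational root test, a rational root p/q (in lowest terms) of x^3 - 927 would satisfy p^3 = 927 q^3, forcing q = 1 and p^3 = 927; but 927 is not a perfect cube, contradiction. A monic cubic over Q with no rational root is irreducible (any nontrivial factorization would include a linear factor). Hence x^3 - 927 is the minimal polynomial of α, and in particular [Q(α):Q] = 3.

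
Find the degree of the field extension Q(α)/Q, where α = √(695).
[Q(α):Q] = 2

[Q(α):Q] equals the degree of the minimal polynomial of α. Here α^2 = 695 and x^2 - 695 is irreducible (d = 695 is squarefree, ≠ 1, hence not a square), so deg(m_α) = 2. Thus [Q(α):Q] = 2.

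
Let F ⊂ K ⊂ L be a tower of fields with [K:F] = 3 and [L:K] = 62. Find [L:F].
[L:F] = 186

The tower law says that for any tower of field extensions F ⊂ K ⊂ L with finite degrees, [L:F] = [L:K] · [K:F]. Here this gives [L:F] = 62 · 3 = 186.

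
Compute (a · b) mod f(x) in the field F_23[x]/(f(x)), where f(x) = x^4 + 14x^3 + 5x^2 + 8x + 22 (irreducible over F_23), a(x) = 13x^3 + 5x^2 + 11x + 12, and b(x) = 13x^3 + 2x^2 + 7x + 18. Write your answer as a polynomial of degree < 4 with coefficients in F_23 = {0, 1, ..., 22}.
a · b ≡ 2x^3 + 16x^2 + 3x + 1 (mod f(x))

Multiply in F_23[x]: a(x)·b(x) = (13x^3 + 5x^2 + 11x + 12)·(13x^3 + 2x^2 + 7x + 18) = 8x^6 + 22x^5 + 14x^4 + 10x^3 + 7x^2 + 6x + 9. This has degree ≥ 4, so divide by f(x) over F_23: 8x^6 + 22x^5 + 14x^4 + 10x^3 + 7x^2 + 6x + 9 = (8x^2 + 2x + 15)·(x^4 + 14x^3 + 5x^2 + 8x + 22) + (2x^3 + 16x^2 + 3x + 1). Hence a·b ≡ 2x^3 + 16x^2 + 3x + 1 (mod f). (F_23[x]/(f) is a field with 23^4 = 279841 elements since f is irreducible of degree 4.)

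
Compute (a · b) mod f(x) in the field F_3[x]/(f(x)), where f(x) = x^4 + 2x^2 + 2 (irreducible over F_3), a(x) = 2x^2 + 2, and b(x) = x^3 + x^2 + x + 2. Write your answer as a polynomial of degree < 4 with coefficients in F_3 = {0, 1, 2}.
a · b ≡ 2x^2 + x (mod f(x))

Multiply in F_3[x]: a(x)·b(x) = (2x^2 + 2)·(x^3 + x^2 + x + 2) = 2x^5 + 2x^4 + x^3 + 2x + 1. This has degree ≥ 4, so divide by f(x) over F_3: 2x^5 + 2x^4 + x^3 + 2x + 1 = (2x + 2)·(x^4 + 2x^2 + 2) + (2x^2 + x). Hence a·b ≡ 2x^2 + x (mod f). (F_3[x]/(f) is a field with 3^4 = 81 elements since f is irreducible of degree 4.)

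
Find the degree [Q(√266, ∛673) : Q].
[Q(√266, ∛673) : Q] = 6

Let L = Q(√266, ∛673). Since Q(√266) ⊂ L and [Q(√266):Q] = 2, the tower law gives 2 | [L:Q]. Likewise Q(∛673) ⊂ L with [Q(∛673):Q] = 3 (because 673 is not a perfect cube), so 3 | [L:Q]. As gcd(2,3) = 1, [L:Q] is divisible by 6. Conversely L is generated over Q by √266 and ∛673, so [L:Q] ≤ 2·3 = 6. Therefore [Q(√266, ∛673) : Q] = 6.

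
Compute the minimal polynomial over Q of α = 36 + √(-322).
m_α(x) = x^2 - 72x + 1618

From α - 36 = √(-322), squaring gives (α - 36)^2 = -322, i.e. α^2 - 72α + 1296 = -322, so α^2 - 72α + 1618 = 0. The discriminant of x^2 - 72x + 1618 is (-72)^2 - 4·(1618) = 5184 - 6472 = -1288, and 4·(-322) is not a perfect square in Q since -322 is squarefree and ≠ 1. Hence x^2 - 72x + 1618 is irreducible over Q and is the minimal polynomial of α.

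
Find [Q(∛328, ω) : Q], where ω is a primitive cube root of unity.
[Q(∛328, ω) : Q] = 6

[Q(∛328):Q] = 3 (min poly x^3 - 328, irreducible since 328 is not a perfect cube). [Q(ω):Q] = 2 (min poly x^2 + x + 1). Since Q(∛328) ⊂ R and ω ∉ R, we have ω ∉ Q(∛328), so x^2 + x + 1 remains irreducible over Q(∛328) and [Q(∛328, ω) : Q(∛328)] = 2. By the tower law, [Q(∛328, ω) : Q] = 3 · 2 = 6. (In fact Q(∛328, ω) is the splitting field of x^3 - 328 over Q.)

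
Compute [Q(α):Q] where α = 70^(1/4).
[Q(α):Q] = 4

α is a root of x^4 - 70. By Eisenstein's criterion at the prime p = 2 (which divides the constant term 70 but p^2 = 4 does not, since 70 is squarefree), x^4 - 70 is irreducible over Q. Hence [Q(α):Q] = 4.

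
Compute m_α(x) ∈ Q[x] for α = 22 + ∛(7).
m_α(x) = x^3 - 66x^2 + 1452x - 10655

Set β = α - 22 = ∛(7), so β^3 = 7. Then (α - 22)^3 - 7 = 0, i.e. α is a root of g(x) = (x - 22)^3 - 7 = x^3 - 66x^2 + 1452x - 10655. Since g(x) = h(x - 22) where h(x) = x^3 - 7, and h is irreducible over Q (because 7 is not a perfect cube, so h has no rational root, and a monic cubic with no rational root is irreducible), g is also irreducible (irreducibility is preserved under the substitution x → x - 22). Hence m_α(x) = x^3 - 66x^2 + 1452x - 10655.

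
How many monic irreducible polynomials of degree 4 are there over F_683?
There are 54402880158 monic irreducible polynomials of degree 4 over F_683

Each element of F_{683^4} that lies in no proper subfield is a root of exactly one monic irreducible of degree 4 over F_683, and each such polynomial has 4 distinct roots in F_{683^4}. By Möbius inversion the count is N_683(4) = (1/4) Σ_{d|4} μ(4/d) · 683^d = (1/4)(μ(4)·683^1 + μ(2)·683^2 + μ(1)·683^4) = 217611520632/4 = 54402880158.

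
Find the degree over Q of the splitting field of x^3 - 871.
[K : Q] = 6

The roots of x^3 - 871 are ∛871, ω∛871, ω^2∛871 where ω = e^(2πi/3) is a primitive cube root of unity, so K = Q(∛871, ω). Now [Q(∛871):Q] = 3 (since 871 is not a perfect cube, x^3 - 871 is irreducible) and [Q(ω):Q] = 2. Both 2 and 3 divide [K:Q], and [K:Q] ≤ 3·2 = 6, so [K:Q] = 6. (Equivalently: Q(∛871) ⊂ R but ω ∉ R, so [K : Q(∛871)] = 2.)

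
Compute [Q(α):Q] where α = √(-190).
[Q(α):Q] = 2

[Q(α):Q] equals the degree of the minimal polynomial of α. Here α^2 = -190 and x^2 + 190 is irreducible (d = -190 is squarefree, ≠ 1, hence not a square), so deg(m_α) = 2. Thus [Q(α):Q] = 2.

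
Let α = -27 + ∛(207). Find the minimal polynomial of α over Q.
m_α(x) = x^3 + 81x^2 + 2187x + 19476

Set β = α + 27 = ∛(207), so β^3 = 207. Then (α + 27)^3 - 207 = 0, i.e. α is a root of g(x) = (x + 27)^3 - 207 = x^3 + 81x^2 + 2187x + 19476. Since g(x) = h(x + 27) where h(x) = x^3 - 207, and h is irreducible over Q (because 207 is not a perfect cube, so h has no rational root, and a monic cubic with no rational root is irreducible), g is also irreducible (irreducibility is preserved under the substitution x → x + 27). Hence m_α(x) = x^3 + 81x^2 + 2187x + 19476.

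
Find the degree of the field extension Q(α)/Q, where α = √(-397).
[Q(α):Q] = 2

[Q(α):Q] equals the degree of the minimal polynomial of α. Here α^2 = -397 and x^2 + 397 is irreducible (d = -397 is squarefree, ≠ 1, hence not a square), so deg(m_α) = 2. Thus [Q(α):Q] = 2.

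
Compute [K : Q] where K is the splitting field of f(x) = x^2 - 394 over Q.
[K : Q] = 2

f(x) = x^2 - 394 factors as (x - √394)(x + √394). The splitting field is K = Q(√394). Since 394 is squarefree and > 1, it is not a perfect square, so x^2 - 394 is irreducible over Q and [Q(√394) : Q] = 2. Hence [K : Q] = 2.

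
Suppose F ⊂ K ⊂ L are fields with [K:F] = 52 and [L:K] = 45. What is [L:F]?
[L:F] = 2340

The tower law says that for any tower of field extensions F ⊂ K ⊂ L with finite degrees, [L:F] = [L:K] · [K:F]. Here this gives [L:F] = 45 · 52 = 2340.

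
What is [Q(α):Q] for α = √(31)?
[Q(α):Q] = 2

[Q(α):Q] equals the degree of the minimal polynomial of α. Here α^2 = 31 and x^2 - 31 is irreducible (d = 31 is squarefree, ≠ 1, hence not a square), so deg(m_α) = 2. Thus [Q(α):Q] = 2.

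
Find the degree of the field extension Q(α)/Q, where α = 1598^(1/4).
[Q(α):Q] = 4

α is a root of x^4 - 1598. By Eisenstein's criterion at the prime p = 2 (which divides the constant term 1598 but p^2 = 4 does not, since 1598 is squarefree), x^4 - 1598 is irreducible over Q. Hence [Q(α):Q] = 4.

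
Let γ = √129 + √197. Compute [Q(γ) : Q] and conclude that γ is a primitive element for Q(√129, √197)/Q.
[Q(γ) : Q] = 4 (equivalently, Q(γ) = Q(√129, √197))

Obviously Q(γ) ⊆ Q(√129, √197), and [Q(√129, √197):Q] = 4 (since 129, 197 are distinct squarefree integers > 1 with 25413 not a perfect square). To show equality we compute the minimal polynomial of γ. From γ = √129 + √197: γ^2 = 129 + 2√(25413) + 197 = 326 + 2√(25413), so γ^2 - 326 = 2√(25413); squaring, (γ^2 - 326)^2 = 4·25413, i.e. γ^4 - 652γ^2 + 106276 - 101652 = 0, i.e. γ^4 - 652γ^2 + 4624 = 0. So γ is a root of x^4 - 652x^2 + 4624. This polynomial is irreducible over Q: it has no rational root (each ±√129 ± √197 is irrational), and any factorization into two quadratics over Q would force √(25413) ∈ Q (pairing opposite roots) or √129, √197 ∈ Q (other pairings), all impossible. Hence [Q(γ):Q] = 4 = [Q(√129, √197):Q], so Q(γ) = Q(√129, √197).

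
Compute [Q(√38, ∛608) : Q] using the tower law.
[Q(√38, ∛608) : Q] = 6

Let L = Q(√38, ∛608). Since Q(√38) ⊂ L and [Q(√38):Q] = 2, the tower law gives 2 | [L:Q]. Likewise Q(∛608) ⊂ L with [Q(∛608):Q] = 3 (because 608 is not a perfect cube), so 3 | [L:Q]. As gcd(2,3) = 1, [L:Q] is divisible by 6. Conversely L is generated over Q by √38 and ∛608, so [L:Q] ≤ 2·3 = 6. Therefore [Q(√38, ∛608) : Q] = 6.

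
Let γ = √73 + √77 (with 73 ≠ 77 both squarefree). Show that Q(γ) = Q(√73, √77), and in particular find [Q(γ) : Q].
[Q(γ) : Q] = 4 (equivalently, Q(γ) = Q(√73, √77))

Obviously Q(γ) ⊆ Q(√73, √77), and [Q(√73, √77):Q] = 4 (since 73, 77 are distinct squarefree integers > 1 with 5621 not a perfect square). To show equality we compute the minimal polynomial of γ. From γ = √73 + √77: γ^2 = 73 + 2√(5621) + 77 = 150 + 2√(5621), so γ^2 - 150 = 2√(5621); squaring, (γ^2 - 150)^2 = 4·5621, i.e. γ^4 - 300γ^2 + 22500 - 22484 = 0, i.e. γ^4 - 300γ^2 + 16 = 0. So γ is a root of x^4 - 300x^2 + 16. This polynomial is irreducible over Q: it has no rational root (each ±√73 ± √77 is irrational), and any factorization into two quadratics over Q would force √(5621) ∈ Q (pairing opposite roots) or √73, √77 ∈ Q (other pairings), all impossible. Hence [Q(γ):Q] = 4 = [Q(√73, √77):Q], so Q(γ) = Q(√73, √77).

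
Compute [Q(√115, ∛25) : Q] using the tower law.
[Q(√115, ∛25) : Q] = 6

Let L = Q(√115, ∛25). Since Q(√115) ⊂ L and [Q(√115):Q] = 2, the tower law gives 2 | [L:Q]. Likewise Q(∛25) ⊂ L with [Q(∛25):Q] = 3 (because 25 is not a perfect cube), so 3 | [L:Q]. As gcd(2,3) = 1, [L:Q] is divisible by 6. Conversely L is generated over Q by √115 and ∛25, so [L:Q] ≤ 2·3 = 6. Therefore [Q(√115, ∛25) : Q] = 6.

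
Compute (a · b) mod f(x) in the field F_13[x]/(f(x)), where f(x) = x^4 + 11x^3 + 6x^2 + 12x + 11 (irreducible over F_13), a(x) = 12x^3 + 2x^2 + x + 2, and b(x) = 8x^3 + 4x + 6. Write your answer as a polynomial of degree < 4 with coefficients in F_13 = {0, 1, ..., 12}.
a · b ≡ 10x^3 + x + 12 (mod f(x))

Multiply in F_13[x]: a(x)·b(x) = (12x^3 + 2x^2 + x + 2)·(8x^3 + 4x + 6) = 5x^6 + 3x^5 + 4x^4 + 5x^3 + 3x^2 + x + 12. This has degree ≥ 4, so divide by f(x) over F_13: 5x^6 + 3x^5 + 4x^4 + 5x^3 + 3x^2 + x + 12 = (5x^2)·(x^4 + 11x^3 + 6x^2 + 12x + 11) + (10x^3 + x + 12). Hence a·b ≡ 10x^3 + x + 12 (mod f). (F_13[x]/(f) is a field with 13^4 = 28561 elements since f is irreducible of degree 4.)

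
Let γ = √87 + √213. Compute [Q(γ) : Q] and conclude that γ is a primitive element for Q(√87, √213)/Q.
[Q(γ) : Q] = 4 (equivalently, Q(γ) = Q(√87, √213))

Obviously Q(γ) ⊆ Q(√87, √213), and [Q(√87, √213):Q] = 4 (since 87, 213 are distinct squarefree integers > 1 with 18531 not a perfect square). To show equality we compute the minimal polynomial of γ. From γ = √87 + √213: γ^2 = 87 + 2√(18531) + 213 = 300 + 2√(18531), so γ^2 - 300 = 2√(18531); squaring, (γ^2 - 300)^2 = 4·18531, i.e. γ^4 - 600γ^2 + 90000 - 74124 = 0, i.e. γ^4 - 600γ^2 + 15876 = 0. So γ is a root of x^4 - 600x^2 + 15876. This polynomial is irreducible over Q: it has no rational root (each ±√87 ± √213 is irrational), and any factorization into two quadratics over Q would force √(18531) ∈ Q (pairing opposite roots) or √87, √213 ∈ Q (other pairings), all impossible. Hence [Q(γ):Q] = 4 = [Q(√87, √213):Q], so Q(γ) = Q(√87, √213).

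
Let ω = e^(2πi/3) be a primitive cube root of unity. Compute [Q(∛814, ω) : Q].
[Q(∛814, ω) : Q] = 6

[Q(∛814):Q] = 3 (min poly x^3 - 814, irreducible since 814 is not a perfect cube). [Q(ω):Q] = 2 (min poly x^2 + x + 1). Since Q(∛814) ⊂ R and ω ∉ R, we have ω ∉ Q(∛814), so x^2 + x + 1 remains irreducible over Q(∛814) and [Q(∛814, ω) : Q(∛814)] = 2. By the tower law, [Q(∛814, ω) : Q] = 3 · 2 = 6. (In fact Q(∛814, ω) is the splitting field of x^3 - 814 over Q.)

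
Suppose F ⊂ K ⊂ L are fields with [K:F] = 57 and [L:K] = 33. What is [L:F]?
[L:F] = 1881

The tower law says that for any tower of field extensions F ⊂ K ⊂ L with finite degrees, [L:F] = [L:K] · [K:F]. Here this gives [L:F] = 33 · 57 = 1881.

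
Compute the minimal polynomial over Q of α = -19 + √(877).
m_α(x) = x^2 + 38x - 516

From α + 19 = √(877), squaring gives (α + 19)^2 = 877, i.e. α^2 + 38α + 361 = 877, so α^2 + 38α - 516 = 0. The discriminant of x^2 + 38x - 516 is (38)^2 - 4·(-516) = 1444 + 2064 = 3508, and 4·(877) is not a perfect square in Q since 877 is squarefree and ≠ 1. Hence x^2 + 38x - 516 is irreducible over Q and is the minimal polynomial of α.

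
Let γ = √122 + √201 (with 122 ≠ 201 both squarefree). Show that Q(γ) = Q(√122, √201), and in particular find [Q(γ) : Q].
[Q(γ) : Q] = 4 (equivalently, Q(γ) = Q(√122, √201))

Obviously Q(γ) ⊆ Q(√122, √201), and [Q(√122, √201):Q] = 4 (since 122, 201 are distinct squarefree integers > 1 with 24522 not a perfect square). To show equality we compute the minimal polynomial of γ. From γ = √122 + √201: γ^2 = 122 + 2√(24522) + 201 = 323 + 2√(24522), so γ^2 - 323 = 2√(24522); squaring, (γ^2 - 323)^2 = 4·24522, i.e. γ^4 - 646γ^2 + 104329 - 98088 = 0, i.e. γ^4 - 646γ^2 + 6241 = 0. So γ is a root of x^4 - 646x^2 + 6241. This polynomial is irreducible over Q: it has no rational root (each ±√122 ± √201 is irrational), and any factorization into two quadratics over Q would force √(24522) ∈ Q (pairing opposite roots) or √122, √201 ∈ Q (other pairings), all impossible. Hence [Q(γ):Q] = 4 = [Q(√122, √201):Q], so Q(γ) = Q(√122, √201).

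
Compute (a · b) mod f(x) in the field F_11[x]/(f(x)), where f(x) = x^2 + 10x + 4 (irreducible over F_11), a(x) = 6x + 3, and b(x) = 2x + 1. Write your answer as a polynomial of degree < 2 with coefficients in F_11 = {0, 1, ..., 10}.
a · b ≡ 2x + 10 (mod f(x))

Multiply in F_11[x]: a(x)·b(x) = (6x + 3)·(2x + 1) = x^2 + x + 3. This has degree ≥ 2, so divide by f(x) over F_11: x^2 + x + 3 = (1)·(x^2 + 10x + 4) + (2x + 10). Hence a·b ≡ 2x + 10 (mod f). (F_11[x]/(f) is a field with 11^2 = 121 elements since f is irreducible of degree 2.)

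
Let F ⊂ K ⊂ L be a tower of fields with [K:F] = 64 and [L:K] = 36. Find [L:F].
[L:F] = 2304

The tower law says that for any tower of field extensions F ⊂ K ⊂ L with finite degrees, [L:F] = [L:K] · [K:F]. Here this gives [L:F] = 36 · 64 = 2304.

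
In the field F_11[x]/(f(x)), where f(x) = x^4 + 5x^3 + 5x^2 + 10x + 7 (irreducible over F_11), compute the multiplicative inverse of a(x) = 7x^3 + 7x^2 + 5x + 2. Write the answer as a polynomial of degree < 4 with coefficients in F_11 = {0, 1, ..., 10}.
a(x)^(-1) ≡ x^3 + x^2 + 7 (mod f(x))

Since f is irreducible over F_11, F_11[x]/(f) is a field and a(x) ≠ 0 has an inverse. Apply the extended Euclidean algorithm to f(x) and a(x) in F_11[x]: f(x) = (8x + 10)·a(x) + (5x^2 + 10x + 9);  a(x) = (8x + 3)·(5x^2 + 10x + 9) + (2x + 8);  (5x^2 + 10x + 9) = (8x + 6)·(2x + 8) + (5). The last nonzero remainder is the constant 5 = gcd(f, a) in F_11. Back-substituting through the division chain expresses 5 = s(x)·a(x) + t(x)·f(x) with s(x) ≡ 5x^3 + 5x^2 + 2 (mod f), so (5x^3 + 5x^2 + 2)·a(x) ≡ 5 (mod f). Multiplying by 5^(-1) ≡ 9 in F_11 gives a(x)^(-1) ≡ 9·(5x^3 + 5x^2 + 2) ≡ x^3 + x^2 + 7 (mod f). Check: (7x^3 + 7x^2 + 5x + 2)·(x^3 + x^2 + 7) = 7x^6 + 3x^5 + x^4 + x^3 + 7x^2 + 2x + 3 ≡ 1 (mod x^4 + 5x^3 + 5x^2 + 10x + 7).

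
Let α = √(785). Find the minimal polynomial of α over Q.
m_α(x) = x^2 - 785

α satisfies α^2 - 785 = 0, so x^2 - 785 annihilates α. Since d = 785 is squarefree and ≠ 1, it is not a perfect square in Q, so x^2 - 785 has no rational root and is therefore irreducible over Q (a degree-2 polynomial over a field is irreducible iff it has no root). Hence m_α(x) = x^2 - 785.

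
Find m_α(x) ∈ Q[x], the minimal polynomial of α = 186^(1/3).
m_α(x) = x^3 - 186

α satisfies α^3 = 186, so x^3 - 186 annihilates α. By the rational root test, a rational root p/q (in lowest terms) of x^3 - 186 would satisfy p^3 = 186 q^3, forcing q = 1 and p^3 = 186; but 186 is not a perfect cube, contradiction. A monic cubic over Q with no rational root is irreducible (any nontrivial factorization would include a linear factor). Hence x^3 - 186 is the minimal polynomial of α, and in particular [Q(α):Q] = 3.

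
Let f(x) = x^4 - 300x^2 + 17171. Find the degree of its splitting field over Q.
[K : Q] = 4

Solving the quadratic in x^2: x^2 = (300 ± √(300^2 - 4·17171))/2 = (300 ± √21316)/2 = (300 ± 146)/2, giving x^2 = 77 or x^2 = 223. So f(x) = (x^2 - 77)(x^2 - 223) and the roots of f are ±√77, ±√223. Hence the splitting field is K = Q(√77, √223). Since 77 and 223 are distinct squarefree integers > 1, their product 17171 is not a perfect square, so √223 ∉ Q(√77). By the tower law [K:Q] = [Q(√77,√223):Q(√77)] · [Q(√77):Q] = 2 · 2 = 4.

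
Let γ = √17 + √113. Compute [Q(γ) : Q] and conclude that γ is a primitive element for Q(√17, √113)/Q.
[Q(γ) : Q] = 4 (equivalently, Q(γ) = Q(√17, √113))

Obviously Q(γ) ⊆ Q(√17, √113), and [Q(√17, √113):Q] = 4 (since 17, 113 are distinct squarefree integers > 1 with 1921 not a perfect square). To show equality we compute the minimal polynomial of γ. From γ = √17 + √113: γ^2 = 17 + 2√(1921) + 113 = 130 + 2√(1921), so γ^2 - 130 = 2√(1921); squaring, (γ^2 - 130)^2 = 4·1921, i.e. γ^4 - 260γ^2 + 16900 - 7684 = 0, i.e. γ^4 - 260γ^2 + 9216 = 0. So γ is a root of x^4 - 260x^2 + 9216. This polynomial is irreducible over Q: it has no rational root (each ±√17 ± √113 is irrational), and any factorization into two quadratics over Q would force √(1921) ∈ Q (pairing opposite roots) or √17, √113 ∈ Q (other pairings), all impossible. Hence [Q(γ):Q] = 4 = [Q(√17, √113):Q], so Q(γ) = Q(√17, √113).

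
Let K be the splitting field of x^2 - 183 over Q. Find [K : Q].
[K : Q] = 2

f(x) = x^2 - 183 factors as (x - √183)(x + √183). The splitting field is K = Q(√183). Since 183 is squarefree and > 1, it is not a perfect square, so x^2 - 183 is irreducible over Q and [Q(√183) : Q] = 2. Hence [K : Q] = 2.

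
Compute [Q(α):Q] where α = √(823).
[Q(α):Q] = 2

[Q(α):Q] equals the degree of the minimal polynomial of α. Here α^2 = 823 and x^2 - 823 is irreducible (d = 823 is squarefree, ≠ 1, hence not a square), so deg(m_α) = 2. Thus [Q(α):Q] = 2.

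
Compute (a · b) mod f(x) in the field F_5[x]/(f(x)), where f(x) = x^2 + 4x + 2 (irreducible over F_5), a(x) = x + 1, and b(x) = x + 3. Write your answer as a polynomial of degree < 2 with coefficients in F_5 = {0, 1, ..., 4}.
a · b ≡ 1 (mod f(x))

Multiply in F_5[x]: a(x)·b(x) = (x + 1)·(x + 3) = x^2 + 4x + 3. This has degree ≥ 2, so divide by f(x) over F_5: x^2 + 4x + 3 = (1)·(x^2 + 4x + 2) + (1). Hence a·b ≡ 1 (mod f). (F_5[x]/(f) is a field with 5^2 = 25 elements since f is irreducible of degree 2.)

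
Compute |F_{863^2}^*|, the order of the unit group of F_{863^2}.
|F_{863^2}^*| = 744768

F_{863^2} has 863^2 = 744769 elements; its multiplicative group consists of all nonzero elements, so |F_{863^2}^*| = 744769 - 1 = 744768. (It is cyclic since any finite subgroup of the multiplicative group of a field is cyclic.)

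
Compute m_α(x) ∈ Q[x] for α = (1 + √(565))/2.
m_α(x) = x^2 - x - 141

From 2α - 1 = √(565), squaring gives (2α - 1)^2 = 565, i.e. 4α^2 - 4α + 1 = 565, so α^2 - α + (1 - 565)/4 = 0. Since 565 ≡ 1 (mod 4), (1 - 565)/4 = -141 ∈ Z. The polynomial x^2 - x - 141 has discriminant 1 - 4·(-141) = 565, which is not a perfect square in Q (d = 565 is squarefree and ≠ 1), so x^2 - x - 141 is irreducible over Q. It is the minimal polynomial of α.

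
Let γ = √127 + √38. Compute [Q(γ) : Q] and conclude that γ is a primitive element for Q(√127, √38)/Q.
[Q(γ) : Q] = 4 (equivalently, Q(γ) = Q(√127, √38))

Obviously Q(γ) ⊆ Q(√127, √38), and [Q(√127, √38):Q] = 4 (since 127, 38 are distinct squarefree integers > 1 with 4826 not a perfect square). To show equality we compute the minimal polynomial of γ. From γ = √127 + √38: γ^2 = 127 + 2√(4826) + 38 = 165 + 2√(4826), so γ^2 - 165 = 2√(4826); squaring, (γ^2 - 165)^2 = 4·4826, i.e. γ^4 - 330γ^2 + 27225 - 19304 = 0, i.e. γ^4 - 330γ^2 + 7921 = 0. So γ is a root of x^4 - 330x^2 + 7921. This polynomial is irreducible over Q: it has no rational root (each ±√127 ± √38 is irrational), and any factorization into two quadratics over Q would force √(4826) ∈ Q (pairing opposite roots) or √127, √38 ∈ Q (other pairings), all impossible. Hence [Q(γ):Q] = 4 = [Q(√127, √38):Q], so Q(γ) = Q(√127, √38).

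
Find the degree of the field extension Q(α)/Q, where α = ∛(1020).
[Q(α):Q] = 3

The minimal polynomial of α is x^3 - 1020, irreducible over Q since 1020 is not a perfect cube (so x^3 - 1020 has no rational root). Hence [Q(α):Q] = deg(m_α) = 3.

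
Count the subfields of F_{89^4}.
F_{89^4} has 3 subfields

The subfields of F_{p^n} are exactly the fields F_{p^d} for d | n (each is the fixed field of the unique index-d subgroup of Gal(F_{p^n}/F_p) ≅ Z/nZ). The divisors of n = 4 are {1, 2, 4}, giving 3 subfields: F_{89^1}, F_{89^2}, F_{89^4}.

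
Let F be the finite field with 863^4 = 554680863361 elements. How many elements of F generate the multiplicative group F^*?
There are φ(554680863360) = 127826657280 primitive elements

F_q^* is cyclic of order q - 1 = 554680863360. A cyclic group of order m has exactly φ(m) generators. Here m = 554680863360 = 2^7 · 3^3 · 5 · 13 · 17 · 337 · 431, so the number of primitive elements is φ(554680863360) = 127826657280.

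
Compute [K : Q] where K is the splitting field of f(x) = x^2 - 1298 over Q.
[K : Q] = 2

f(x) = x^2 - 1298 factors as (x - √1298)(x + √1298). The splitting field is K = Q(√1298). Since 1298 is squarefree and > 1, it is not a perfect square, so x^2 - 1298 is irreducible over Q and [Q(√1298) : Q] = 2. Hence [K : Q] = 2.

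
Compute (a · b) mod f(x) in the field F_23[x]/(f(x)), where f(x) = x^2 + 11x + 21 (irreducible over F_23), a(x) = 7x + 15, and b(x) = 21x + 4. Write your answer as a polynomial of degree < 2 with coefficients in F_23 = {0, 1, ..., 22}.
a · b ≡ 14x + 9 (mod f(x))

Multiply in F_23[x]: a(x)·b(x) = (7x + 15)·(21x + 4) = 9x^2 + 21x + 14. This has degree ≥ 2, so divide by f(x) over F_23: 9x^2 + 21x + 14 = (9)·(x^2 + 11x + 21) + (14x + 9). Hence a·b ≡ 14x + 9 (mod f). (F_23[x]/(f) is a field with 23^2 = 529 elements since f is irreducible of degree 2.)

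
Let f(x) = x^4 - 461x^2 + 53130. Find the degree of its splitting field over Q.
[K : Q] = 4

Solving the quadratic in x^2: x^2 = (461 ± √(461^2 - 4·53130))/2 = (461 ± √1)/2 = (461 ± 1)/2, giving x^2 = 231 or x^2 = 230. So f(x) = (x^2 - 231)(x^2 - 230) and the roots of f are ±√231, ±√230. Hence the splitting field is K = Q(√231, √230). Since 231 and 230 are distinct squarefree integers > 1, their product 53130 is not a perfect square, so √230 ∉ Q(√231). By the tower law [K:Q] = [Q(√231,√230):Q(√231)] · [Q(√231):Q] = 2 · 2 = 4.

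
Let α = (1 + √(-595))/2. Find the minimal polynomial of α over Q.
m_α(x) = x^2 - x + 149

From 2α - 1 = √(-595), squaring gives (2α - 1)^2 = -595, i.e. 4α^2 - 4α + 1 = -595, so α^2 - α + (1 + 595)/4 = 0. Since -595 ≡ 1 (mod 4), (1 + 595)/4 = 149 ∈ Z. The polynomial x^2 - x + 149 has discriminant 1 - 4·(149) = -595, which is not a perfect square in Q (d = -595 is squarefree and ≠ 1), so x^2 - x + 149 is irreducible over Q. It is the minimal polynomial of α.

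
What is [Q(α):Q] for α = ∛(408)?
[Q(α):Q] = 3

The minimal polynomial of α is x^3 - 408, irreducible over Q since 408 is not a perfect cube (so x^3 - 408 has no rational root). Hence [Q(α):Q] = deg(m_α) = 3.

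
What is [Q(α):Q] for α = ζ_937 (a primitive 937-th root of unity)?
[Q(α):Q] = 936

The minimal polynomial of ζ_937 over Q is the 937-th cyclotomic polynomial Φ_937(x), which is irreducible over Q and has degree φ(937) = 936. Hence [Q(α):Q] = φ(937) = 936.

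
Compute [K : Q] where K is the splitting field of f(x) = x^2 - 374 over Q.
[K : Q] = 2

f(x) = x^2 - 374 factors as (x - √374)(x + √374). The splitting field is K = Q(√374). Since 374 is squarefree and > 1, it is not a perfect square, so x^2 - 374 is irreducible over Q and [Q(√374) : Q] = 2. Hence [K : Q] = 2.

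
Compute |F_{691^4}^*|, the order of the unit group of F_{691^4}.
|F_{691^4}^*| = 227988105360

F_{691^4} has 691^4 = 227988105361 elements; its multiplicative group consists of all nonzero elements, so |F_{691^4}^*| = 227988105361 - 1 = 227988105360. (It is cyclic since any finite subgroup of the multiplicative group of a field is cyclic.)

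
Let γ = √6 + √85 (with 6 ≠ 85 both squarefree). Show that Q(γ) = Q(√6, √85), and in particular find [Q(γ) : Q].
[Q(γ) : Q] = 4 (equivalently, Q(γ) = Q(√6, √85))

Obviously Q(γ) ⊆ Q(√6, √85), and [Q(√6, √85):Q] = 4 (since 6, 85 are distinct squarefree integers > 1 with 510 not a perfect square). To show equality we compute the minimal polynomial of γ. From γ = √6 + √85: γ^2 = 6 + 2√(510) + 85 = 91 + 2√(510), so γ^2 - 91 = 2√(510); squaring, (γ^2 - 91)^2 = 4·510, i.e. γ^4 - 182γ^2 + 8281 - 2040 = 0, i.e. γ^4 - 182γ^2 + 6241 = 0. So γ is a root of x^4 - 182x^2 + 6241. This polynomial is irreducible over Q: it has no rational root (each ±√6 ± √85 is irrational), and any factorization into two quadratics over Q would force √(510) ∈ Q (pairing opposite roots) or √6, √85 ∈ Q (other pairings), all impossible. Hence [Q(γ):Q] = 4 = [Q(√6, √85):Q], so Q(γ) = Q(√6, √85).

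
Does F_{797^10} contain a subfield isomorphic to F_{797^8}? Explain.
No: F_{797^8} is not a subfield of F_{797^10}

F_{p^m} embeds in F_{p^n} iff m | n. Here 8 ∤ 10 (since 10 = 1·8 + 2 with remainder 2 ≠ 0), so F_{797^8} is not a subfield of F_{797^10}. Equivalently: if it were, the tower law would give 8 = [F_{797^8}:F_797] dividing [F_{797^10}:F_797] = 10, contradiction.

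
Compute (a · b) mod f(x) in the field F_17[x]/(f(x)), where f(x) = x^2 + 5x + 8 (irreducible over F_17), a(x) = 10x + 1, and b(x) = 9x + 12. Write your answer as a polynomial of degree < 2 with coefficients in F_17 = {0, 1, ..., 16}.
a · b ≡ 2x + 6 (mod f(x))

Multiply in F_17[x]: a(x)·b(x) = (10x + 1)·(9x + 12) = 5x^2 + 10x + 12. This has degree ≥ 2, so divide by f(x) over F_17: 5x^2 + 10x + 12 = (5)·(x^2 + 5x + 8) + (2x + 6). Hence a·b ≡ 2x + 6 (mod f). (F_17[x]/(f) is a field with 17^2 = 289 elements since f is irreducible of degree 2.)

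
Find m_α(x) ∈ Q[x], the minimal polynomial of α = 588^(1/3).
m_α(x) = x^3 - 588

α satisfies α^3 = 588, so x^3 - 588 annihilates α. By the rational root test, a rational root p/q (in lowest terms) of x^3 - 588 would satisfy p^3 = 588 q^3, forcing q = 1 and p^3 = 588; but 588 is not a perfect cube, contradiction. A monic cubic over Q with no rational root is irreducible (any nontrivial factorization would include a linear factor). Hence x^3 - 588 is the minimal polynomial of α, and in particular [Q(α):Q] = 3.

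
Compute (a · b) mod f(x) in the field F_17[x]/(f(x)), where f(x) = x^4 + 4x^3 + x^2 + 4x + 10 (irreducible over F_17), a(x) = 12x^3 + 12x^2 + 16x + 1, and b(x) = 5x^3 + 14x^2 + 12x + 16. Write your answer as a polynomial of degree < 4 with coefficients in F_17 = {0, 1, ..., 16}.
a · b ≡ 7x^3 + 10x^2 + 7x + 7 (mod f(x))

Multiply in F_17[x]: a(x)·b(x) = (12x^3 + 12x^2 + 16x + 1)·(5x^3 + 14x^2 + 12x + 16) = 9x^6 + 7x^5 + x^4 + 4x^3 + 7x^2 + 13x + 16. This has degree ≥ 4, so divide by f(x) over F_17: 9x^6 + 7x^5 + x^4 + 4x^3 + 7x^2 + 13x + 16 = (9x^2 + 5x + 6)·(x^4 + 4x^3 + x^2 + 4x + 10) + (7x^3 + 10x^2 + 7x + 7). Hence a·b ≡ 7x^3 + 10x^2 + 7x + 7 (mod f). (F_17[x]/(f) is a field with 17^4 = 83521 elements since f is irreducible of degree 4.)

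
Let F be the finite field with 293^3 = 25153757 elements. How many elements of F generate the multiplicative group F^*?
There are φ(25153756) = 12404448 primitive elements

F_q^* is cyclic of order q - 1 = 25153756. A cyclic group of order m has exactly φ(m) generators. Here m = 25153756 = 2^2 · 73 · 86143, so the number of primitive elements is φ(25153756) = 12404448.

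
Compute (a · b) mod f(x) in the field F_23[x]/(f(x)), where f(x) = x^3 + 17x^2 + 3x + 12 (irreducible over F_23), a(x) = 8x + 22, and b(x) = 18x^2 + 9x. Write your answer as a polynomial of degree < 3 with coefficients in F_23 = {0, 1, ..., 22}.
a · b ≡ 21x^2 + 19x + 20 (mod f(x))

Multiply in F_23[x]: a(x)·b(x) = (8x + 22)·(18x^2 + 9x) = 6x^3 + 8x^2 + 14x. This has degree ≥ 3, so divide by f(x) over F_23: 6x^3 + 8x^2 + 14x = (6)·(x^3 + 17x^2 + 3x + 12) + (21x^2 + 19x + 20). Hence a·b ≡ 21x^2 + 19x + 20 (mod f). (F_23[x]/(f) is a field with 23^3 = 12167 elements since f is irreducible of degree 3.)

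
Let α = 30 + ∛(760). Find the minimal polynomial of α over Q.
m_α(x) = x^3 - 90x^2 + 2700x - 27760

Set β = α - 30 = ∛(760), so β^3 = 760. Then (α - 30)^3 - 760 = 0, i.e. α is a root of g(x) = (x - 30)^3 - 760 = x^3 - 90x^2 + 2700x - 27760. Since g(x) = h(x - 30) where h(x) = x^3 - 760, and h is irreducible over Q (because 760 is not a perfect cube, so h has no rational root, and a monic cubic with no rational root is irreducible), g is also irreducible (irreducibility is preserved under the substitution x → x - 30). Hence m_α(x) = x^3 - 90x^2 + 2700x - 27760.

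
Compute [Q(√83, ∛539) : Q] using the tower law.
[Q(√83, ∛539) : Q] = 6

Let L = Q(√83, ∛539). Since Q(√83) ⊂ L and [Q(√83):Q] = 2, the tower law gives 2 | [L:Q]. Likewise Q(∛539) ⊂ L with [Q(∛539):Q] = 3 (because 539 is not a perfect cube), so 3 | [L:Q]. As gcd(2,3) = 1, [L:Q] is divisible by 6. Conversely L is generated over Q by √83 and ∛539, so [L:Q] ≤ 2·3 = 6. Therefore [Q(√83, ∛539) : Q] = 6.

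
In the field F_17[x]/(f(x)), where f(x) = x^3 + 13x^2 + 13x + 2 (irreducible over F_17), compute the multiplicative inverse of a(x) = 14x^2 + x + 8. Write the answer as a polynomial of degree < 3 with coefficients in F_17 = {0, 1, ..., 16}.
a(x)^(-1) ≡ 11x^2 + 9x + 12 (mod f(x))

Since f is irreducible over F_17, F_17[x]/(f) is a field and a(x) ≠ 0 has an inverse. Apply the extended Euclidean algorithm to f(x) and a(x) in F_17[x]: f(x) = (11x + 5)·a(x) + (5x + 13);  a(x) = (13x + 14)·(5x + 13) + (13). The last nonzero remainder is the constant 13 = gcd(f, a) in F_17. Back-substituting through the division chain expresses 13 = s(x)·a(x) + t(x)·f(x) with s(x) ≡ 7x^2 + 15x + 3 (mod f), so (7x^2 + 15x + 3)·a(x) ≡ 13 (mod f). Multiplying by 13^(-1) ≡ 4 in F_17 gives a(x)^(-1) ≡ 4·(7x^2 + 15x + 3) ≡ 11x^2 + 9x + 12 (mod f). Check: (14x^2 + x + 8)·(11x^2 + 9x + 12) = x^4 + x^3 + 10x^2 + 16x + 11 ≡ 1 (mod x^3 + 13x^2 + 13x + 2).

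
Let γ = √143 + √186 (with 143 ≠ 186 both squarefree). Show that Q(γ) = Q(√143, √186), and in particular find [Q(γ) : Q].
[Q(γ) : Q] = 4 (equivalently, Q(γ) = Q(√143, √186))

Obviously Q(γ) ⊆ Q(√143, √186), and [Q(√143, √186):Q] = 4 (since 143, 186 are distinct squarefree integers > 1 with 26598 not a perfect square). To show equality we compute the minimal polynomial of γ. From γ = √143 + √186: γ^2 = 143 + 2√(26598) + 186 = 329 + 2√(26598), so γ^2 - 329 = 2√(26598); squaring, (γ^2 - 329)^2 = 4·26598, i.e. γ^4 - 658γ^2 + 108241 - 106392 = 0, i.e. γ^4 - 658γ^2 + 1849 = 0. So γ is a root of x^4 - 658x^2 + 1849. This polynomial is irreducible over Q: it has no rational root (each ±√143 ± √186 is irrational), and any factorization into two quadratics over Q would force √(26598) ∈ Q (pairing opposite roots) or √143, √186 ∈ Q (other pairings), all impossible. Hence [Q(γ):Q] = 4 = [Q(√143, √186):Q], so Q(γ) = Q(√143, √186).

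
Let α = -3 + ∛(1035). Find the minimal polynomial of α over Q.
m_α(x) = x^3 + 9x^2 + 27x - 1008

Set β = α + 3 = ∛(1035), so β^3 = 1035. Then (α + 3)^3 - 1035 = 0, i.e. α is a root of g(x) = (x + 3)^3 - 1035 = x^3 + 9x^2 + 27x - 1008. Since g(x) = h(x + 3) where h(x) = x^3 - 1035, and h is irreducible over Q (because 1035 is not a perfect cube, so h has no rational root, and a monic cubic with no rational root is irreducible), g is also irreducible (irreducibility is preserved under the substitution x → x + 3). Hence m_α(x) = x^3 + 9x^2 + 27x - 1008.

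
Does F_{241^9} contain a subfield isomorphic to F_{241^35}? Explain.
No: F_{241^35} is not a subfield of F_{241^9}

F_{p^m} embeds in F_{p^n} iff m | n. Here 35 ∤ 9 (since 9 = 0·35 + 9 with remainder 9 ≠ 0), so F_{241^35} is not a subfield of F_{241^9}. Equivalently: if it were, the tower law would give 35 = [F_{241^35}:F_241] dividing [F_{241^9}:F_241] = 9, contradiction.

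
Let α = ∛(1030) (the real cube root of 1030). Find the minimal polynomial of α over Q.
m_α(x) = x^3 - 1030

α satisfies α^3 = 1030, so x^3 - 1030 annihilates α. By the rational root test, a rational root p/q (in lowest terms) of x^3 - 1030 would satisfy p^3 = 1030 q^3, forcing q = 1 and p^3 = 1030; but 1030 is not a perfect cube, contradiction. A monic cubic over Q with no rational root is irreducible (any nontrivial factorization would include a linear factor). Hence x^3 - 1030 is the minimal polynomial of α, and in particular [Q(α):Q] = 3.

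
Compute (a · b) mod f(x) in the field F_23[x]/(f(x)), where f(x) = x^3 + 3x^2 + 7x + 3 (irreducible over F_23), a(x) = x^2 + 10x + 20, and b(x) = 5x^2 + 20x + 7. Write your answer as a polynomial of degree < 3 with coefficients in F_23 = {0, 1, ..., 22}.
a · b ≡ 15x^2 + x + 21 (mod f(x))

Multiply in F_23[x]: a(x)·b(x) = (x^2 + 10x + 20)·(5x^2 + 20x + 7) = 5x^4 + x^3 + 8x^2 + 10x + 2. This has degree ≥ 3, so divide by f(x) over F_23: 5x^4 + x^3 + 8x^2 + 10x + 2 = (5x + 9)·(x^3 + 3x^2 + 7x + 3) + (15x^2 + x + 21). Hence a·b ≡ 15x^2 + x + 21 (mod f). (F_23[x]/(f) is a field with 23^3 = 12167 elements since f is irreducible of degree 3.)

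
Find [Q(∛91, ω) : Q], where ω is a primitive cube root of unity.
[Q(∛91, ω) : Q] = 6

[Q(∛91):Q] = 3 (min poly x^3 - 91, irreducible since 91 is not a perfect cube). [Q(ω):Q] = 2 (min poly x^2 + x + 1). Since Q(∛91) ⊂ R and ω ∉ R, we have ω ∉ Q(∛91), so x^2 + x + 1 remains irreducible over Q(∛91) and [Q(∛91, ω) : Q(∛91)] = 2. By the tower law, [Q(∛91, ω) : Q] = 3 · 2 = 6. (In fact Q(∛91, ω) is the splitting field of x^3 - 91 over Q.)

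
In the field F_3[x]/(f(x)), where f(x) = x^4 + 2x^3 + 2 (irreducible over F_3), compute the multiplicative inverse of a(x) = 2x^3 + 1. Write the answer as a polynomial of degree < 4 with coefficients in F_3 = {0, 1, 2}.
a(x)^(-1) ≡ 2x^3 + 2x^2 + x (mod f(x))

Since f is irreducible over F_3, F_3[x]/(f) is a field and a(x) ≠ 0 has an inverse. Apply the extended Euclidean algorithm to f(x) and a(x) in F_3[x]: f(x) = (2x + 1)·a(x) + (x + 1);  a(x) = (2x^2 + x + 2)·(x + 1) + (2). The last nonzero remainder is the constant 2 = gcd(f, a) in F_3. Back-substituting through the division chain expresses 2 = s(x)·a(x) + t(x)·f(x) with s(x) ≡ x^3 + x^2 + 2x (mod f), so (x^3 + x^2 + 2x)·a(x) ≡ 2 (mod f). Multiplying by 2^(-1) ≡ 2 in F_3 gives a(x)^(-1) ≡ 2·(x^3 + x^2 + 2x) ≡ 2x^3 + 2x^2 + x (mod f). Check: (2x^3 + 1)·(2x^3 + 2x^2 + x) = x^6 + x^5 + 2x^4 + 2x^3 + 2x^2 + x ≡ 1 (mod x^4 + 2x^3 + 2).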